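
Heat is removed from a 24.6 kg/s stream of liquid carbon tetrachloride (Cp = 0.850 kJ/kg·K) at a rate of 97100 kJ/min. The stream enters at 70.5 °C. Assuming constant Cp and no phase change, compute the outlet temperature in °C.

T_out = -6.90 °C

Q = 97100 kJ/min = 1618.3 kJ/s
ΔT = Q/(ṁ·Cp) = 1618.3/(24.6×0.850) = 77.395 K
T_out = 70.5 − 77.395 = -6.8952 °C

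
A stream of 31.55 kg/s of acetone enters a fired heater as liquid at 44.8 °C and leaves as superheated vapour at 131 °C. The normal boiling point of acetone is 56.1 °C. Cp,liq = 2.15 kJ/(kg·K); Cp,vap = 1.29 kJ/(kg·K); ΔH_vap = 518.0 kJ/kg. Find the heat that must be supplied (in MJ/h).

Q = 72600 MJ/h

liquid 44.8→56.1 °C: 24.295 kJ/kg
vaporisation at 56.1 °C: 518 kJ/kg
vapour 56.1→131 °C: 96.621 kJ/kg
Δh = 24.295 + 518 + 96.621 = 638.92 kJ/kg
Q = ṁ·Δh = 31.55 kg/s × 638.92 kJ/kg = 20158 kJ/s
|Q| = 20158 kW = 72568 MJ/h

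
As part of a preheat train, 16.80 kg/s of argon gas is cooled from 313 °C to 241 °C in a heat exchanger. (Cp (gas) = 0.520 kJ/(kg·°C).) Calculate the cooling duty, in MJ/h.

Q_c = 2260 MJ/h

Q = ṁ·Cp·ΔT = 16.80 × 0.520 × (241 − 313) = -628.99 kJ/s
Cooling duty = 2264.4 MJ/h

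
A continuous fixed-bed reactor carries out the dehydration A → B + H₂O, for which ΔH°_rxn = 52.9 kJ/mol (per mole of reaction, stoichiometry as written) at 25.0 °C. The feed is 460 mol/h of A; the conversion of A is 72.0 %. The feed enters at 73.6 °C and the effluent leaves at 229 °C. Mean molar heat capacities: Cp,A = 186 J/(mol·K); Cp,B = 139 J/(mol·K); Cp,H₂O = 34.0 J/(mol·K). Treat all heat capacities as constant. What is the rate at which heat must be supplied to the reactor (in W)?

Q_in = 8320 W

Extent of reaction ξ = 0.720 × 460 = 331.2 mol/h
Reaction term: ξ·ΔH°_rxn = 331.2 × 52.9 = 17520 kJ/h
Sensible, feed 73.6→25 °C: -4158.2 kJ/h
Outlet flows (mol/h): A 128.8, B 331.2, H₂O 331.2
Sensible, products 25→229 °C: 16576 kJ/h
Q = ΔH = 29938 kJ/h = 8.3162 kW
Heat supplied = 8316.2 W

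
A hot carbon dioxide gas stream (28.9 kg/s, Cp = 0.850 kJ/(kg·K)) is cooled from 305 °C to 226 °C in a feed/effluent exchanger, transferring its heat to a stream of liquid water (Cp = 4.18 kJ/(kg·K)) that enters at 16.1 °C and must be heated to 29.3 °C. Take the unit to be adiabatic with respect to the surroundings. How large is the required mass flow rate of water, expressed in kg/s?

Heat released by hot stream: Q = 28.9 × 0.850 × (305 − 226) = 1940.6 kJ/s
Energy balance on cold side (adiabatic exchanger): Q = ṁ_c·Cp_c·(T_c,out − T_c,in)
ṁ_c = 1940.6 / [4.18 × (29.3 − 16.1)] = 35.172 kg/s

ṁ_c = 35.2 kg/s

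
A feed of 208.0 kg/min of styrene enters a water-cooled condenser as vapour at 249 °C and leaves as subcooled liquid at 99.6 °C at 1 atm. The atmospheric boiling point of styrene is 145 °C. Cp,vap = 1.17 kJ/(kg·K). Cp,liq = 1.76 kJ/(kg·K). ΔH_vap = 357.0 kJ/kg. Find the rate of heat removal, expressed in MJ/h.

Q_c = 6970 MJ/h

vapour 249→145 °C: -121.68 kJ/kg
condensation at 145 °C: -357 kJ/kg
liquid 145→99.6 °C: -79.904 kJ/kg
Δh = -121.68 + -357 + -79.904 = -558.58 kJ/kg
Q = ṁ·Δh = 208.0 kg/min × -558.58 kJ/kg = -116190 kJ/min
|Q| = 1936.4 kW = 6971.1 MJ/h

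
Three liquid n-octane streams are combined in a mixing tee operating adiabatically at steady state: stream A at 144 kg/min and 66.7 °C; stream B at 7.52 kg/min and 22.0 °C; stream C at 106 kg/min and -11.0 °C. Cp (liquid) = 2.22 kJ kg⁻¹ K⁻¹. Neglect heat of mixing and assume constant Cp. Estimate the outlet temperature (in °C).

T_out = 33.4 °C

Energy balance with Q = 0: Σ ṁᵢCp,ᵢ(T_out − Tᵢ) = 0
T_out = Σ ṁᵢCp,ᵢTᵢ / Σ ṁᵢCp,ᵢ
      = 19101 / 571.69 = 33.412 °C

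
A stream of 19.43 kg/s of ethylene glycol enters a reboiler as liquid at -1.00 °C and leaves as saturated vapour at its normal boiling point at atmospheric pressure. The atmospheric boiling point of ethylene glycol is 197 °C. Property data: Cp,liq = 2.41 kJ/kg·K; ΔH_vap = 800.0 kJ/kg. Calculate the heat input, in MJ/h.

liquid -1.00→197 °C: 477.18 kJ/kg
vaporisation at 197 °C: 800 kJ/kg
Δh = 477.18 + 800 = 1277.2 kJ/kg
Q = ṁ·Δh = 19.43 kg/s × 1277.2 kJ/kg = 24816 kJ/s
|Q| = 24816 kW = 89336 MJ/h

Q = 89300 MJ/h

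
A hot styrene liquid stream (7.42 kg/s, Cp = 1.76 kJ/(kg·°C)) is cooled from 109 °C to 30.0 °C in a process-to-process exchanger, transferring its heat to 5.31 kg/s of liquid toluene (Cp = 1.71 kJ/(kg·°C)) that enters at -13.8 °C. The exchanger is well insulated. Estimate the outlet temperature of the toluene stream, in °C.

T_c,out = 99.8 °C

Heat released by hot stream: Q = 7.42 × 1.76 × (109 − 30.0) = 1031.7 kJ/s
Energy balance on cold side (adiabatic exchanger): Q = ṁ_c·Cp_c·(T_c,out − T_c,in)
T_c,out = -13.8 + 1031.7/(5.31 × 1.71) = 99.82 °C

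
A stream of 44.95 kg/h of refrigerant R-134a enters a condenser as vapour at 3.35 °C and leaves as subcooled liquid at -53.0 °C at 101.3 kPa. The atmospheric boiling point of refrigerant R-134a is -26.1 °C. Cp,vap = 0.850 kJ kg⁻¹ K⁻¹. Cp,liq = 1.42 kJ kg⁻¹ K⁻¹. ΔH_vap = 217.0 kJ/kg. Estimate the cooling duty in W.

Q_c = 3500 W

vapour 3.35→-26.1 °C: -25.033 kJ/kg
condensation at -26.1 °C: -217 kJ/kg
liquid -26.1→-53.0 °C: -38.198 kJ/kg
Δh = -25.033 + -217 + -38.198 = -280.23 kJ/kg
Q = ṁ·Δh = 44.95 kg/h × -280.23 kJ/kg = -12596 kJ/h
|Q| = 3.499 kW = 3499 W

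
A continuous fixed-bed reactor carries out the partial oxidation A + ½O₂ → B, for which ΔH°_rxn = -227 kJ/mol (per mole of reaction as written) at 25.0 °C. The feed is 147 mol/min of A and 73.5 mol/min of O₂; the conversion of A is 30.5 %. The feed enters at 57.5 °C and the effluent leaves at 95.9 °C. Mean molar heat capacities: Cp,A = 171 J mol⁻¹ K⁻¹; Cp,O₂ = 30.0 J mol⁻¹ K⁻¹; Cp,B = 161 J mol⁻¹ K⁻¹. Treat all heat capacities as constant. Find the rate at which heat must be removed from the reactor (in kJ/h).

Extent of reaction ξ = 0.305 × 147 = 44.835 mol/min
Reaction term: ξ·ΔH°_rxn = 44.835 × -227 = -10178 kJ/min
Sensible, feed 57.5→25 °C: -888.62 kJ/min
Outlet flows (mol/min): A 102.16, O₂ 51.082, B 44.835
Sensible, products 25→95.9 °C: 1859.1 kJ/min
Q = ΔH = -9207.1 kJ/min = -153.45 kW
Heat removed = 552420 kJ/h

Q_out = 552000 kJ/h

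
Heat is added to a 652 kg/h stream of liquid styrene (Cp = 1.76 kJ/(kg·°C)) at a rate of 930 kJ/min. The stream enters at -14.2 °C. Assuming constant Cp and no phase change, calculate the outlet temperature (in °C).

Q = 930 kJ/min = 55800 kJ/h
ΔT = Q/(ṁ·Cp) = 55800/(652×1.76) = 48.627 K
T_out = -14.2 + 48.627 = 34.427 °C

T_out = 34.4 °C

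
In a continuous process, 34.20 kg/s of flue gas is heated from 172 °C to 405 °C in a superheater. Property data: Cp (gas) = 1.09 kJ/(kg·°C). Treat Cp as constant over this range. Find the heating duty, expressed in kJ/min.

Q = 521000 kJ/min

Q = ṁ·Cp·ΔT = 34.20 × 1.09 × (405 − 172) = 8685.8 kJ/s
Heating duty = 521150 kJ/min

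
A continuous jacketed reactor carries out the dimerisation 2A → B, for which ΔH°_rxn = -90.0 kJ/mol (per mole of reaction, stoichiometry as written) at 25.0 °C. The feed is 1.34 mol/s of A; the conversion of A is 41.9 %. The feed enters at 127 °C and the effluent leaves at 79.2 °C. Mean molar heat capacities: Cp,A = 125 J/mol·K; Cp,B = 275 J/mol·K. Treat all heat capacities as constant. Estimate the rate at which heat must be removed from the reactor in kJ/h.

Extent of reaction ξ = 0.419 × 1.34 / 2 = 0.28073 mol/s
Reaction term: ξ·ΔH°_rxn = 0.28073 × -90.0 = -25.266 kJ/s
Sensible, feed 127→25 °C: -17.085 kJ/s
Outlet flows (mol/s): A 0.77854, B 0.28073
Sensible, products 25→79.2 °C: 9.4589 kJ/s
Q = ΔH = -32.892 kJ/s = -32.892 kW
Heat removed = 118410 kJ/h

Q_out = 118000 kJ/h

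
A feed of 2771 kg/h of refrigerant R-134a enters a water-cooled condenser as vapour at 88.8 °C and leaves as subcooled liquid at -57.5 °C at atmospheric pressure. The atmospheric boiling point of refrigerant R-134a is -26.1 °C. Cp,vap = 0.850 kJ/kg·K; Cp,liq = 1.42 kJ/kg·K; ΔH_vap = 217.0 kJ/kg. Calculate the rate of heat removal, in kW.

Q_c = 277 kW

vapour 88.8→-26.1 °C: -97.665 kJ/kg
condensation at -26.1 °C: -217 kJ/kg
liquid -26.1→-57.5 °C: -44.588 kJ/kg
Δh = -97.665 + -217 + -44.588 = -359.25 kJ/kg
Q = ṁ·Δh = 2771 kg/h × -359.25 kJ/kg = -995490 kJ/h
|Q| = 276.53 kW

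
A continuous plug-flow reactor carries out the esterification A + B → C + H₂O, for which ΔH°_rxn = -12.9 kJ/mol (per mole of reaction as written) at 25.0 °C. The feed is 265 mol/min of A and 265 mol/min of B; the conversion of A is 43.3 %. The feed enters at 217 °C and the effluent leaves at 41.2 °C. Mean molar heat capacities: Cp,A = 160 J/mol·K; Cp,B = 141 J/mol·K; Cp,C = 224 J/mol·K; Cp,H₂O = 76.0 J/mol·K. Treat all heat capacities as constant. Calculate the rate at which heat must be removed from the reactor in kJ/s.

Q_out = 258 kJ/s

Extent of reaction ξ = 0.433 × 265 = 114.75 mol/min
Reaction term: ξ·ΔH°_rxn = 114.75 × -12.9 = -1480.2 kJ/min
Sensible, feed 217→25 °C: -15315 kJ/min
Outlet flows (mol/min): A 150.25, B 150.25, C 114.75, H₂O 114.75
Sensible, products 25→41.2 °C: 1290.3 kJ/min
Q = ΔH = -15505 kJ/min = -258.41 kW
Heat removed = 258.41 kJ/s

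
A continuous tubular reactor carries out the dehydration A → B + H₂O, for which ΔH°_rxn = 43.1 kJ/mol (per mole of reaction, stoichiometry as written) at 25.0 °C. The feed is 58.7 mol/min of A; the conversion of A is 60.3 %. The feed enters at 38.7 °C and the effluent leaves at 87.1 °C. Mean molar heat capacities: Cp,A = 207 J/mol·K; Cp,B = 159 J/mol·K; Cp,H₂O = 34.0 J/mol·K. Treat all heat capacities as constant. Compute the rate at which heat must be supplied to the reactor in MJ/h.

Q_in = 125 MJ/h

Extent of reaction ξ = 0.603 × 58.7 = 35.396 mol/min
Reaction term: ξ·ΔH°_rxn = 35.396 × 43.1 = 1525.6 kJ/min
Sensible, feed 38.7→25 °C: -166.47 kJ/min
Outlet flows (mol/min): A 23.304, B 35.396, H₂O 35.396
Sensible, products 25→87.1 °C: 723.8 kJ/min
Q = ΔH = 2082.9 kJ/min = 34.715 kW
Heat supplied = 124.97 MJ/h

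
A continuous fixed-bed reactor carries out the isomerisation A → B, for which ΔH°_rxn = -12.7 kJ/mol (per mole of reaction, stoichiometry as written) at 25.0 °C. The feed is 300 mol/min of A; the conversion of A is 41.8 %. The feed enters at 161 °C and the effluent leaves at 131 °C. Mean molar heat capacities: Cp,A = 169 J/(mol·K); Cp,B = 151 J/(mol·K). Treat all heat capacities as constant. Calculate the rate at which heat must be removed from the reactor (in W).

Extent of reaction ξ = 0.418 × 300 = 125.4 mol/min
Reaction term: ξ·ΔH°_rxn = 125.4 × -12.7 = -1592.6 kJ/min
Sensible, feed 161→25 °C: -6895.2 kJ/min
Outlet flows (mol/min): A 174.6, B 125.4
Sensible, products 25→131 °C: 5134.9 kJ/min
Q = ΔH = -3352.8 kJ/min = -55.881 kW
Heat removed = 55881 W

Q_out = 55900 W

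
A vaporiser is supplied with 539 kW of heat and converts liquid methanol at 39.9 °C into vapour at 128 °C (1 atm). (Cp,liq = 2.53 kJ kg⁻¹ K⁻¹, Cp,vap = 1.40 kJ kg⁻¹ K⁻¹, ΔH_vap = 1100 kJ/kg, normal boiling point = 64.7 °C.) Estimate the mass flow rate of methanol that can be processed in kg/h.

Δh = 2.53×(64.7−39.9) + 1100 + 1.40×(128−64.7) = 1251.4 kJ/kg
Q = 539 kW = 539 kJ/s = 1.9404e+06 kJ/h
ṁ = Q/Δh = 1.9404e+06 / 1251.4 = 1550.6 kg/h

ṁ = 1550 kg/h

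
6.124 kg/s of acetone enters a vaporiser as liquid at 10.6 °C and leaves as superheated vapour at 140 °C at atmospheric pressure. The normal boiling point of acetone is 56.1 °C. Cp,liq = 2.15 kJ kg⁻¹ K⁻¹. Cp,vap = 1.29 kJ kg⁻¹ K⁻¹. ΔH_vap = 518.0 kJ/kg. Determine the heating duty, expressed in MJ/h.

liquid 10.6→56.1 °C: 97.825 kJ/kg
vaporisation at 56.1 °C: 518 kJ/kg
vapour 56.1→140 °C: 108.23 kJ/kg
Δh = 97.825 + 518 + 108.23 = 724.06 kJ/kg
Q = ṁ·Δh = 6.124 kg/s × 724.06 kJ/kg = 4434.1 kJ/s
|Q| = 4434.1 kW = 15963 MJ/h

Q = 16000 MJ/h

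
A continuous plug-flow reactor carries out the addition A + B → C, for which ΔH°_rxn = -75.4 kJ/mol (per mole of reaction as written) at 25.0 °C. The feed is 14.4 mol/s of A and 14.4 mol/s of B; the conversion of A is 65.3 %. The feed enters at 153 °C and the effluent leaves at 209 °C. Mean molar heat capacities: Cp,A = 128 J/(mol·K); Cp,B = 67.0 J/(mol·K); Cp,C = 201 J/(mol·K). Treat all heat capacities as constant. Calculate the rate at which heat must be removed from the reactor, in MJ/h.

Q_out = 1950 MJ/h

Extent of reaction ξ = 0.653 × 14.4 = 9.4032 mol/s
Reaction term: ξ·ΔH°_rxn = 9.4032 × -75.4 = -709 kJ/s
Sensible, feed 153→25 °C: -359.42 kJ/s
Outlet flows (mol/s): A 4.9968, B 4.9968, C 9.4032
Sensible, products 25→209 °C: 527.05 kJ/s
Q = ΔH = -541.37 kJ/s = -541.37 kW
Heat removed = 1948.9 MJ/h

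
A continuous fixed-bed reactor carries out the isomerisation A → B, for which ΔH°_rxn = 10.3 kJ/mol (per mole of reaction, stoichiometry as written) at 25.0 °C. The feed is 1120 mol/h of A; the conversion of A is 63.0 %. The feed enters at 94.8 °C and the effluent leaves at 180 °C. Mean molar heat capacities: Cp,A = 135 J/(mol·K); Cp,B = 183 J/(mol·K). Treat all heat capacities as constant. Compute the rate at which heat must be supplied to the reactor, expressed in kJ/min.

Q_in = 423 kJ/min

Extent of reaction ξ = 0.630 × 1120 = 705.6 mol/h
Reaction term: ξ·ΔH°_rxn = 705.6 × 10.3 = 7267.7 kJ/h
Sensible, feed 94.8→25 °C: -10554 kJ/h
Outlet flows (mol/h): A 414.4, B 705.6
Sensible, products 25→180 °C: 28686 kJ/h
Q = ΔH = 25400 kJ/h = 7.0554 kW
Heat supplied = 423.33 kJ/min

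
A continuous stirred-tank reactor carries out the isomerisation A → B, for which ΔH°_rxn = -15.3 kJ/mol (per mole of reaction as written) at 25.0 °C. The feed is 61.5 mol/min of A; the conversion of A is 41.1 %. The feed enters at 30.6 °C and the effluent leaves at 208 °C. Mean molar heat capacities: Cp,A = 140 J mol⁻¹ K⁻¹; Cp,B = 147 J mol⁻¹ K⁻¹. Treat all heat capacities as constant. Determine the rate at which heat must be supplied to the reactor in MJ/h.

Extent of reaction ξ = 0.411 × 61.5 = 25.276 mol/min
Reaction term: ξ·ΔH°_rxn = 25.276 × -15.3 = -386.73 kJ/min
Sensible, feed 30.6→25 °C: -48.216 kJ/min
Outlet flows (mol/min): A 36.224, B 25.276
Sensible, products 25→208 °C: 1608 kJ/min
Q = ΔH = 1173.1 kJ/min = 19.551 kW
Heat supplied = 70.384 MJ/h

Q_in = 70.4 MJ/h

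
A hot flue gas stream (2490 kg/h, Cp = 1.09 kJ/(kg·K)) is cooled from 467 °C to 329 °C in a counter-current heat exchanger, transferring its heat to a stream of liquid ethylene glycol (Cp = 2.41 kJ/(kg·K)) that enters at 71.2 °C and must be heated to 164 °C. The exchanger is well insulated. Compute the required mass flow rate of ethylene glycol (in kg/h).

Heat released by hot stream: Q = 2490 × 1.09 × (467 − 329) = 374550 kJ/h
Energy balance on cold side (adiabatic exchanger): Q = ṁ_c·Cp_c·(T_c,out − T_c,in)
ṁ_c = 374550 / [2.41 × (164 − 71.2)] = 1674.7 kg/h

ṁ_c = 1670 kg/h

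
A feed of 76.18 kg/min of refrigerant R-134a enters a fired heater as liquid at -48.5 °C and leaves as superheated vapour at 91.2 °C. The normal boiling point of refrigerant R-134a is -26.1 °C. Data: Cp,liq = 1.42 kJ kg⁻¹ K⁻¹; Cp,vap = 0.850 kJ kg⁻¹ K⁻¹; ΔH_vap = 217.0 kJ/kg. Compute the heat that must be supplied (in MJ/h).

liquid -48.5→-26.1 °C: 31.808 kJ/kg
vaporisation at -26.1 °C: 217 kJ/kg
vapour -26.1→91.2 °C: 99.705 kJ/kg
Δh = 31.808 + 217 + 99.705 = 348.51 kJ/kg
Q = ṁ·Δh = 76.18 kg/min × 348.51 kJ/kg = 26550 kJ/min
|Q| = 442.5 kW = 1593 MJ/h

Q = 1590 MJ/h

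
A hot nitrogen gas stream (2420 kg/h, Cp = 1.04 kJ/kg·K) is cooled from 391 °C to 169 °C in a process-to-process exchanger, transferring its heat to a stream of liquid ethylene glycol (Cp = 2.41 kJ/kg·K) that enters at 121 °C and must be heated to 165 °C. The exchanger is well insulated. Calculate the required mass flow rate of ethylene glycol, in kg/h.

ṁ_c = 5270 kg/h

Heat released by hot stream: Q = 2420 × 1.04 × (391 − 169) = 558730 kJ/h
Energy balance on cold side (adiabatic exchanger): Q = ṁ_c·Cp_c·(T_c,out − T_c,in)
ṁ_c = 558730 / [2.41 × (165 − 121)] = 5269 kg/h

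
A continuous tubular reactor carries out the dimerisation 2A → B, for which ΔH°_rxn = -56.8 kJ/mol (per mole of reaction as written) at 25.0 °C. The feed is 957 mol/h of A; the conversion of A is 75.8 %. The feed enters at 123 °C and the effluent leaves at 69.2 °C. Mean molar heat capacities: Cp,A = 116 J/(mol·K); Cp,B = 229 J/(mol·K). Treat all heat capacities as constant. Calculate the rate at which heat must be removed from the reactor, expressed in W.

Extent of reaction ξ = 0.758 × 957 / 2 = 362.7 mol/h
Reaction term: ξ·ΔH°_rxn = 362.7 × -56.8 = -20602 kJ/h
Sensible, feed 123→25 °C: -10879 kJ/h
Outlet flows (mol/h): A 231.59, B 362.7
Sensible, products 25→69.2 °C: 4858.6 kJ/h
Q = ΔH = -26622 kJ/h = -7.395 kW
Heat removed = 7395 W

Q_out = 7400 W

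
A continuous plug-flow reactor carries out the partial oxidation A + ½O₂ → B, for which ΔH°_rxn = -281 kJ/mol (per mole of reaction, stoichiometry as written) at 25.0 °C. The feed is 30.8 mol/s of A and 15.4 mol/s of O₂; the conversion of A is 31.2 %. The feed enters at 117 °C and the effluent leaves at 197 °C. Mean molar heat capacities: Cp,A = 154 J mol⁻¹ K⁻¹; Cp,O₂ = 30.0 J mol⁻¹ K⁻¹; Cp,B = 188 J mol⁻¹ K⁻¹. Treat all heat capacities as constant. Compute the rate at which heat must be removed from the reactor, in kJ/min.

Q_out = 135000 kJ/min

Extent of reaction ξ = 0.312 × 30.8 = 9.6096 mol/s
Reaction term: ξ·ΔH°_rxn = 9.6096 × -281 = -2700.3 kJ/s
Sensible, feed 117→25 °C: -478.88 kJ/s
Outlet flows (mol/s): A 21.19, O₂ 10.595, B 9.6096
Sensible, products 25→197 °C: 926.7 kJ/s
Q = ΔH = -2252.5 kJ/s = -2252.5 kW
Heat removed = 135150 kJ/min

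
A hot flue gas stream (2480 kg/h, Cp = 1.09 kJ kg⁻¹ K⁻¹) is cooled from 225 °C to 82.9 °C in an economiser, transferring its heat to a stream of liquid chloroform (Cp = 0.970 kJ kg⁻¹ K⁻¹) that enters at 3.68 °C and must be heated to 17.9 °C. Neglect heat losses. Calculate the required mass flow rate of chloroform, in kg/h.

Heat released by hot stream: Q = 2480 × 1.09 × (225 − 82.9) = 384120 kJ/h
Energy balance on cold side (adiabatic exchanger): Q = ṁ_c·Cp_c·(T_c,out − T_c,in)
ṁ_c = 384120 / [0.970 × (17.9 − 3.68)] = 27848 kg/h

ṁ_c = 27800 kg/h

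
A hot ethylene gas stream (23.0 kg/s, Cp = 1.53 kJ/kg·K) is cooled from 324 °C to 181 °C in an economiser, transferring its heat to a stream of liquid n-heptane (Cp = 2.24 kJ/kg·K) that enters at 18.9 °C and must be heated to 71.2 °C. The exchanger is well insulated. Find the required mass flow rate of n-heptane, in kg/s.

ṁ_c = 43.0 kg/s

Heat released by hot stream: Q = 23.0 × 1.53 × (324 − 181) = 5032.2 kJ/s
Energy balance on cold side (adiabatic exchanger): Q = ṁ_c·Cp_c·(T_c,out − T_c,in)
ṁ_c = 5032.2 / [2.24 × (71.2 − 18.9)] = 42.954 kg/s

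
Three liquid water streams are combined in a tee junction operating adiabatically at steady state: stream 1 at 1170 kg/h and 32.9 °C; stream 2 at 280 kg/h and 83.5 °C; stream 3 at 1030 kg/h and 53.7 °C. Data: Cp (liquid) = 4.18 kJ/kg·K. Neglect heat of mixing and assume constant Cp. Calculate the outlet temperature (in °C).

T_out = 47.3 °C

No heat crosses the boundary, so H_out = H_in.
Σ ṁᵢCp,ᵢTᵢ = 1170×4.18×32.9 + 280×4.18×83.5 + 1030×4.18×53.7 = 489830
Σ ṁᵢCp,ᵢ = 1170×4.18 + 280×4.18 + 1030×4.18 = 10366
T_out = 489830 / 10366 = 47.252 °C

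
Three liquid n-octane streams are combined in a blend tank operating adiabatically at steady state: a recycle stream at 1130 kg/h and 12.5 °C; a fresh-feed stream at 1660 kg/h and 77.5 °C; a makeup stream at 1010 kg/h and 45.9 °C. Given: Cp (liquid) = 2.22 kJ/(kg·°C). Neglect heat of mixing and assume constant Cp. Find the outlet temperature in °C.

Adiabatic, steady state ⇒ Σ ṁᵢCp,ᵢ(T_out − Tᵢ) = 0
Σ ṁᵢCp,ᵢTᵢ = 1130×2.22×12.5 + 1660×2.22×77.5 + 1010×2.22×45.9 = 419880
Σ ṁᵢCp,ᵢ = 1130×2.22 + 1660×2.22 + 1010×2.22 = 8436
T_out = 419880 / 8436 = 49.772 °C

T_out = 49.8 °C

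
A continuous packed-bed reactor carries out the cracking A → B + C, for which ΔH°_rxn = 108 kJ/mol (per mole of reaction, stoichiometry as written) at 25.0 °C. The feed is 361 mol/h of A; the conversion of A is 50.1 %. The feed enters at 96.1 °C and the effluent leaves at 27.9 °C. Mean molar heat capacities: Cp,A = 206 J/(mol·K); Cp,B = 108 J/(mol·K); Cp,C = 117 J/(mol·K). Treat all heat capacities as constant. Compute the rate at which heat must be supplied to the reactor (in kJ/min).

Q_in = 241 kJ/min

Extent of reaction ξ = 0.501 × 361 = 180.86 mol/h
Reaction term: ξ·ΔH°_rxn = 180.86 × 108 = 19533 kJ/h
Sensible, feed 96.1→25 °C: -5287.4 kJ/h
Outlet flows (mol/h): A 180.14, B 180.86, C 180.86
Sensible, products 25→27.9 °C: 225.63 kJ/h
Q = ΔH = 14471 kJ/h = 4.0198 kW
Heat supplied = 241.19 kJ/min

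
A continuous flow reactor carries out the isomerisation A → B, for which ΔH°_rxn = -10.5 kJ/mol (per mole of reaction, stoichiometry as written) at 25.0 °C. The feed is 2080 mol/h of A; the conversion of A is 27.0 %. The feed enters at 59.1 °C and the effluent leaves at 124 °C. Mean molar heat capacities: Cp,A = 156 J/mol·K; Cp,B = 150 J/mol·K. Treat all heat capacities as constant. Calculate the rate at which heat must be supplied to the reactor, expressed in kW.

Extent of reaction ξ = 0.270 × 2080 = 561.6 mol/h
Reaction term: ξ·ΔH°_rxn = 561.6 × -10.5 = -5896.8 kJ/h
Sensible, feed 59.1→25 °C: -11065 kJ/h
Outlet flows (mol/h): A 1518.4, B 561.6
Sensible, products 25→124 °C: 31790 kJ/h
Q = ΔH = 14828 kJ/h = 4.119 kW
Heat supplied = 4.119 kW

Q_in = 4.12 kW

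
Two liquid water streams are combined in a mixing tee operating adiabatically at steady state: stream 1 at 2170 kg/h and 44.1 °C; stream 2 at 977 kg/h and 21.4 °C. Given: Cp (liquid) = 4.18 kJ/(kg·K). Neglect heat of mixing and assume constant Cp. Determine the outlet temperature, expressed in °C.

T_out = 37.1 °C

No heat crosses the boundary, so H_out = H_in.
Σ ṁᵢCp,ᵢTᵢ = 2170×4.18×44.1 + 977×4.18×21.4 = 487410
Σ ṁᵢCp,ᵢ = 2170×4.18 + 977×4.18 = 13154
T_out = 487410 / 13154 = 37.053 °C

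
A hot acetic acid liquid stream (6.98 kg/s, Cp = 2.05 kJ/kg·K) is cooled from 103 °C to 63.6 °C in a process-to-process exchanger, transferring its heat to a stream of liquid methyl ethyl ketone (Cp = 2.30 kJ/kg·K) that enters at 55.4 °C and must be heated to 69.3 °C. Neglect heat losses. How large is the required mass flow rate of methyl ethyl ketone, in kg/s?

Heat released by hot stream: Q = 6.98 × 2.05 × (103 − 63.6) = 563.77 kJ/s
Energy balance on cold side (adiabatic exchanger): Q = ṁ_c·Cp_c·(T_c,out − T_c,in)
ṁ_c = 563.77 / [2.30 × (69.3 − 55.4)] = 17.634 kg/s

ṁ_c = 17.6 kg/s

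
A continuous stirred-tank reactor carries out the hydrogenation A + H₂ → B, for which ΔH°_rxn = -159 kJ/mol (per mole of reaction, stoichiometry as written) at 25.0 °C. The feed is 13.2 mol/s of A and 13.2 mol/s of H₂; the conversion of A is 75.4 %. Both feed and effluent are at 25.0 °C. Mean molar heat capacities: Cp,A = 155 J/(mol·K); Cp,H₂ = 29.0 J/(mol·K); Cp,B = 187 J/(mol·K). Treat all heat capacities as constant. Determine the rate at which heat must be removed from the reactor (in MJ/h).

Extent of reaction ξ = 0.754 × 13.2 = 9.9528 mol/s
Reaction term: ξ·ΔH°_rxn = 9.9528 × -159 = -1582.5 kJ/s
Q = ΔH = -1582.5 kJ/s = -1582.5 kW
Heat removed = 5697 MJ/h

Q_out = 5700 MJ/h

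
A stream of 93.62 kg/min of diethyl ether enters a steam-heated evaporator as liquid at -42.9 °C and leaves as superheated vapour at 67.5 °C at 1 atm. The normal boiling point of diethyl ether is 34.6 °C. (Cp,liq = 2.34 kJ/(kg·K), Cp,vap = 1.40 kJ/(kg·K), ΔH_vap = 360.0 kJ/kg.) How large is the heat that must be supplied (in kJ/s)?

liquid -42.9→34.6 °C: 181.35 kJ/kg
vaporisation at 34.6 °C: 360 kJ/kg
vapour 34.6→67.5 °C: 46.06 kJ/kg
Δh = 181.35 + 360 + 46.06 = 587.41 kJ/kg
Q = ṁ·Δh = 93.62 kg/min × 587.41 kJ/kg = 54993 kJ/min
|Q| = 916.56 kW

Q = 917 kJ/s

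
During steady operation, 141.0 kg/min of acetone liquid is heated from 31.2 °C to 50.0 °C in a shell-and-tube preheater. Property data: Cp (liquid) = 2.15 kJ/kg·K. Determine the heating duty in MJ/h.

Q = 342 MJ/h

Q = ṁ·Cp·ΔT = 141.0 × 2.15 × (50.0 − 31.2) = 5699.2 kJ/min
Converting: 5699.2 / 60 s = 94.987 kW
Heating duty = 341.95 MJ/h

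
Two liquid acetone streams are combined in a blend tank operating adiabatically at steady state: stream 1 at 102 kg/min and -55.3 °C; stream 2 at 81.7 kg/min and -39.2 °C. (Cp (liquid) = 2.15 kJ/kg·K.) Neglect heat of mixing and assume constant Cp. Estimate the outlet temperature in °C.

T_out = -48.1 °C

Adiabatic, steady state ⇒ Σ ṁᵢCp,ᵢ(T_out − Tᵢ) = 0
T_out = Σ ṁᵢCp,ᵢTᵢ / Σ ṁᵢCp,ᵢ
      = -19013 / 394.95 = -48.14 °C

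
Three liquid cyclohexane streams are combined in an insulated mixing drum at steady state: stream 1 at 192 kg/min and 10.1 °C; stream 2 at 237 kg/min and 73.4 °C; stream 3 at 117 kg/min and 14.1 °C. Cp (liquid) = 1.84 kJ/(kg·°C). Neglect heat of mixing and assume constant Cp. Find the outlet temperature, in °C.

Energy balance with Q = 0: Σ ṁᵢCp,ᵢ(T_out − Tᵢ) = 0
T_out = Σ ṁᵢCp,ᵢTᵢ / Σ ṁᵢCp,ᵢ
      = 38612 / 1004.6 = 38.434 °C

T_out = 38.4 °C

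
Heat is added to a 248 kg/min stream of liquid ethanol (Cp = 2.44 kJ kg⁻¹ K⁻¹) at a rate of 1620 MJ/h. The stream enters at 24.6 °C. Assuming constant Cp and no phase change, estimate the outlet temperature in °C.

Q = 1620 MJ/h = 27000 kJ/min
ΔT = Q/(ṁ·Cp) = 27000/(248×2.44) = 44.619 K
T_out = 24.6 + 44.619 = 69.219 °C

T_out = 69.2 °C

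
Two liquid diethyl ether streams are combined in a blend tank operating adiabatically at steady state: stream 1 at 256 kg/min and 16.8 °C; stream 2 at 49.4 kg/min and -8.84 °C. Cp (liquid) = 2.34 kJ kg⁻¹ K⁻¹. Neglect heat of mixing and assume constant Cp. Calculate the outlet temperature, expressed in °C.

No heat crosses the boundary, so H_out = H_in.
T_out = Σ ṁᵢCp,ᵢTᵢ / Σ ṁᵢCp,ᵢ
      = 9042 / 714.64 = 12.653 °C

T_out = 12.7 °C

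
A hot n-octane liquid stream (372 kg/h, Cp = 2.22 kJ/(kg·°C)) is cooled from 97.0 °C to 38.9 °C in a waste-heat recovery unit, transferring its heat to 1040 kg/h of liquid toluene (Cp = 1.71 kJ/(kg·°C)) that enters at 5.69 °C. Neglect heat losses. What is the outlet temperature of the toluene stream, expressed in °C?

Heat released by hot stream: Q = 372 × 2.22 × (97.0 − 38.9) = 47981 kJ/h
Energy balance on cold side (adiabatic exchanger): Q = ṁ_c·Cp_c·(T_c,out − T_c,in)
T_c,out = 5.69 + 47981/(1040 × 1.71) = 32.67 °C

T_c,out = 32.7 °C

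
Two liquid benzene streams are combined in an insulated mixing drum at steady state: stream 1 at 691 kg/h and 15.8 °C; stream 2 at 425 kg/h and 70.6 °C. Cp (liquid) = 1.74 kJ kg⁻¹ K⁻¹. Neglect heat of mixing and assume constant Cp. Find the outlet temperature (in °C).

Adiabatic, steady state ⇒ Σ ṁᵢCp,ᵢ(T_out − Tᵢ) = 0
Σ ṁᵢCp,ᵢTᵢ = 691×1.74×15.8 + 425×1.74×70.6 = 71206
Σ ṁᵢCp,ᵢ = 691×1.74 + 425×1.74 = 1941.8
T_out = 71206 / 1941.8 = 36.669 °C

T_out = 36.7 °C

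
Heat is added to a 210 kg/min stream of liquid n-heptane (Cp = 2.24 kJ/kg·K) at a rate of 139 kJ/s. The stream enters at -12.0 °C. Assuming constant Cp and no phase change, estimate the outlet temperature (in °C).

Q = 139 kJ/s = 8340 kJ/min
ΔT = Q/(ṁ·Cp) = 8340/(210×2.24) = 17.73 K
T_out = -12.0 + 17.73 = 5.7296 °C

T_out = 5.73 °C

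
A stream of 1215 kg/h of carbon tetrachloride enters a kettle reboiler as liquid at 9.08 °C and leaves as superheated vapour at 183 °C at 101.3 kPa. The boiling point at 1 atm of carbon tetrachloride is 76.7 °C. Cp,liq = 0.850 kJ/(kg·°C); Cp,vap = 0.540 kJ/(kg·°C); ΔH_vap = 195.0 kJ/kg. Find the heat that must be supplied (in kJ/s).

Q = 105 kJ/s

liquid 9.08→76.7 °C: 57.477 kJ/kg
vaporisation at 76.7 °C: 195 kJ/kg
vapour 76.7→183 °C: 57.402 kJ/kg
Δh = 57.477 + 195 + 57.402 = 309.88 kJ/kg
Q = ṁ·Δh = 1215 kg/h × 309.88 kJ/kg = 376500 kJ/h
|Q| = 104.58 kW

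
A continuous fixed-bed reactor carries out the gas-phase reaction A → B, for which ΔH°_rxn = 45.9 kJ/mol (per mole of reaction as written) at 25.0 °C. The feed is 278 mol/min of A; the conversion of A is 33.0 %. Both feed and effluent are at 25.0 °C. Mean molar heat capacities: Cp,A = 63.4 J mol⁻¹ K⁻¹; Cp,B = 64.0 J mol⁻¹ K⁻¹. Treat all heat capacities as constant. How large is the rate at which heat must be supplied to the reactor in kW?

Extent of reaction ξ = 0.330 × 278 = 91.74 mol/min
Reaction term: ξ·ΔH°_rxn = 91.74 × 45.9 = 4210.9 kJ/min
Q = ΔH = 4210.9 kJ/min = 70.181 kW
Heat supplied = 70.181 kW

Q_in = 70.2 kW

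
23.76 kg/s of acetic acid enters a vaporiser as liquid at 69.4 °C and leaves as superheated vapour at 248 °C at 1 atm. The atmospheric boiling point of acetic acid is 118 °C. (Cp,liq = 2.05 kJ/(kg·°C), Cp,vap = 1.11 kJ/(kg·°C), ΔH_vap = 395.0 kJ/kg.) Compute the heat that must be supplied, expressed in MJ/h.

Q = 54700 MJ/h

liquid 69.4→118 °C: 99.63 kJ/kg
vaporisation at 118 °C: 395 kJ/kg
vapour 118→248 °C: 144.3 kJ/kg
Δh = 99.63 + 395 + 144.3 = 638.93 kJ/kg
Q = ṁ·Δh = 23.76 kg/s × 638.93 kJ/kg = 15181 kJ/s
|Q| = 15181 kW = 54652 MJ/h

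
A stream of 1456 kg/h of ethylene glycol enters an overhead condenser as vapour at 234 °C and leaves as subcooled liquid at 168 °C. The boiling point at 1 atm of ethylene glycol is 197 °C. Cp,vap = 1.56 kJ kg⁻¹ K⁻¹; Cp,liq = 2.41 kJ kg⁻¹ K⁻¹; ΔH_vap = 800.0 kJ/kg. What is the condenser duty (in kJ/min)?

vapour 234→197 °C: -57.72 kJ/kg
condensation at 197 °C: -800 kJ/kg
liquid 197→168 °C: -69.89 kJ/kg
Δh = -57.72 + -800 + -69.89 = -927.61 kJ/kg
Q = ṁ·Δh = 1456 kg/h × -927.61 kJ/kg = -1.3506e+06 kJ/h
|Q| = 375.17 kW = 22510 kJ/min

Q_c = 22500 kJ/min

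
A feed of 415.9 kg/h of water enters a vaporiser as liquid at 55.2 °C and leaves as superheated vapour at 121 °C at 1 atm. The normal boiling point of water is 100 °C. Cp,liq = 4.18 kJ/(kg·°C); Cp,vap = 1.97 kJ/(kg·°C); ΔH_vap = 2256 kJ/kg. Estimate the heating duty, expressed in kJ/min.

liquid 55.2→100 °C: 187.26 kJ/kg
vaporisation at 100 °C: 2256 kJ/kg
vapour 100→121 °C: 41.37 kJ/kg
Δh = 187.26 + 2256 + 41.37 = 2484.6 kJ/kg
Q = ṁ·Δh = 415.9 kg/h × 2484.6 kJ/kg = 1.0334e+06 kJ/h
|Q| = 287.04 kW = 17223 kJ/min

Q = 17200 kJ/min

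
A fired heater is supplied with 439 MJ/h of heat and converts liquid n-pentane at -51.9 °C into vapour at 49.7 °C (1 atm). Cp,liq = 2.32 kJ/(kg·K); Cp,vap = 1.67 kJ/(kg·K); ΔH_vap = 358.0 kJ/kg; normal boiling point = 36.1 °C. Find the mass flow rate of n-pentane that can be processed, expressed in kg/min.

Δh = 2.32×(36.1−-51.9) + 358.0 + 1.67×(49.7−36.1) = 584.87 kJ/kg
Q = 439 MJ/h = 121.94 kJ/s = 7316.7 kJ/min
ṁ = Q/Δh = 7316.7 / 584.87 = 12.51 kg/min

ṁ = 12.5 kg/min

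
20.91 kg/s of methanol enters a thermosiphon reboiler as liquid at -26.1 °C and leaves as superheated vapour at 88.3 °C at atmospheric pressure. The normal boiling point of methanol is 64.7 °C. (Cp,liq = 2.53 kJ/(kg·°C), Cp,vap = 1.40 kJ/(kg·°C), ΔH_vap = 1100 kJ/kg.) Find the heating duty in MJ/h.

liquid -26.1→64.7 °C: 229.72 kJ/kg
vaporisation at 64.7 °C: 1100 kJ/kg
vapour 64.7→88.3 °C: 33.04 kJ/kg
Δh = 229.72 + 1100 + 33.04 = 1362.8 kJ/kg
Q = ṁ·Δh = 20.91 kg/s × 1362.8 kJ/kg = 28495 kJ/s
|Q| = 28495 kW = 102580 MJ/h

Q = 103000 MJ/h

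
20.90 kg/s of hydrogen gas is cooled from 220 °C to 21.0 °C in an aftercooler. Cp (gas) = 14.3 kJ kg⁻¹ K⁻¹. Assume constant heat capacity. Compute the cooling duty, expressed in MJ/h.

Q_c = 214000 MJ/h

Q = ṁ·Cp·ΔT = 20.90 × 14.3 × (21.0 − 220) = -59475 kJ/s
Cooling duty = 214110 MJ/h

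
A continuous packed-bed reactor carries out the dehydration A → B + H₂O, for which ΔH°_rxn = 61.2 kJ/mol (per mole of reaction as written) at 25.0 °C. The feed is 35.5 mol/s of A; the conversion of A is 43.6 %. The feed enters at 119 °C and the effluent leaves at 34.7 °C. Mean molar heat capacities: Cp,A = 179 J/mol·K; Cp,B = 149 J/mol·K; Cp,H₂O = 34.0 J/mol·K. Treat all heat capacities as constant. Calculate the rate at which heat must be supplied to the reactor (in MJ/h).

Extent of reaction ξ = 0.436 × 35.5 = 15.478 mol/s
Reaction term: ξ·ΔH°_rxn = 15.478 × 61.2 = 947.25 kJ/s
Sensible, feed 119→25 °C: -597.32 kJ/s
Outlet flows (mol/s): A 20.022, B 15.478, H₂O 15.478
Sensible, products 25→34.7 °C: 62.239 kJ/s
Q = ΔH = 412.17 kJ/s = 412.17 kW
Heat supplied = 1483.8 MJ/h

Q_in = 1480 MJ/h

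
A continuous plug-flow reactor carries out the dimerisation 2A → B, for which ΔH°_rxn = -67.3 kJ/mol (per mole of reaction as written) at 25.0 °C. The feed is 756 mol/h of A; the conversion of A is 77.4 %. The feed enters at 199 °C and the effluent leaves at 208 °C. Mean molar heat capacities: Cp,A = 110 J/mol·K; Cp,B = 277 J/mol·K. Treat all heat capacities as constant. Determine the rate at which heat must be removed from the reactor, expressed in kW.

Q_out = 4.41 kW

Extent of reaction ξ = 0.774 × 756 / 2 = 292.57 mol/h
Reaction term: ξ·ΔH°_rxn = 292.57 × -67.3 = -19690 kJ/h
Sensible, feed 199→25 °C: -14470 kJ/h
Outlet flows (mol/h): A 170.86, B 292.57
Sensible, products 25→208 °C: 18270 kJ/h
Q = ΔH = -15890 kJ/h = -4.4138 kW
Heat removed = 4.4138 kW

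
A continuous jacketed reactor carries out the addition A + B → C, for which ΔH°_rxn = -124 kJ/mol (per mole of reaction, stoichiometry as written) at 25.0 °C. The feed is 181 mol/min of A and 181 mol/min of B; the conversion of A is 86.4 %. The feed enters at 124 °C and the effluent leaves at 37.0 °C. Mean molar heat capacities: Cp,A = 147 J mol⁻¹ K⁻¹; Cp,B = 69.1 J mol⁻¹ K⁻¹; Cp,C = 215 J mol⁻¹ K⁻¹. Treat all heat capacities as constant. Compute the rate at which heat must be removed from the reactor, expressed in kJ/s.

Extent of reaction ξ = 0.864 × 181 = 156.38 mol/min
Reaction term: ξ·ΔH°_rxn = 156.38 × -124 = -19392 kJ/min
Sensible, feed 124→25 °C: -3872.3 kJ/min
Outlet flows (mol/min): A 24.616, B 24.616, C 156.38
Sensible, products 25→37.0 °C: 467.3 kJ/min
Q = ΔH = -22797 kJ/min = -379.94 kW
Heat removed = 379.94 kJ/s

Q_out = 380 kJ/s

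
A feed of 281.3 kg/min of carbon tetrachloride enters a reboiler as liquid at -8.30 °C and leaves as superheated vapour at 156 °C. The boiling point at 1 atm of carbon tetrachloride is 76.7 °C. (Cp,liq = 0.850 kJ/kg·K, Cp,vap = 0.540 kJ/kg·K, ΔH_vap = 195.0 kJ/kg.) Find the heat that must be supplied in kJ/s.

Q = 1450 kJ/s

liquid -8.30→76.7 °C: 72.25 kJ/kg
vaporisation at 76.7 °C: 195 kJ/kg
vapour 76.7→156 °C: 42.822 kJ/kg
Δh = 72.25 + 195 + 42.822 = 310.07 kJ/kg
Q = ṁ·Δh = 281.3 kg/min × 310.07 kJ/kg = 87223 kJ/min
|Q| = 1453.7 kW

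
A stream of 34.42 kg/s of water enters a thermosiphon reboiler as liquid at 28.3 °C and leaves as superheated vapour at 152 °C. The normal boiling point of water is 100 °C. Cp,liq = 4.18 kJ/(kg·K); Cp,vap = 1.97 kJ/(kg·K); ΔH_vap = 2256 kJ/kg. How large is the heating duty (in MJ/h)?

liquid 28.3→100 °C: 299.71 kJ/kg
vaporisation at 100 °C: 2256 kJ/kg
vapour 100→152 °C: 102.44 kJ/kg
Δh = 299.71 + 2256 + 102.44 = 2658.1 kJ/kg
Q = ṁ·Δh = 34.42 kg/s × 2658.1 kJ/kg = 91493 kJ/s
|Q| = 91493 kW = 329380 MJ/h

Q = 329000 MJ/h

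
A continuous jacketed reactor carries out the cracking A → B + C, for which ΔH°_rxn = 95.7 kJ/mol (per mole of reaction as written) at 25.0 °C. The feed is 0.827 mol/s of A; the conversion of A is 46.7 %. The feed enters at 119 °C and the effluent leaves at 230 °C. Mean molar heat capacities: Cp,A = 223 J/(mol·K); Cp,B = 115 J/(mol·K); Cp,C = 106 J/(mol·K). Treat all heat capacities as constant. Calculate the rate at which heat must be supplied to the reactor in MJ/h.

Extent of reaction ξ = 0.467 × 0.827 = 0.38621 mol/s
Reaction term: ξ·ΔH°_rxn = 0.38621 × 95.7 = 36.96 kJ/s
Sensible, feed 119→25 °C: -17.336 kJ/s
Outlet flows (mol/s): A 0.44079, B 0.38621, C 0.38621
Sensible, products 25→230 °C: 37.648 kJ/s
Q = ΔH = 57.273 kJ/s = 57.273 kW
Heat supplied = 206.18 MJ/h

Q_in = 206 MJ/h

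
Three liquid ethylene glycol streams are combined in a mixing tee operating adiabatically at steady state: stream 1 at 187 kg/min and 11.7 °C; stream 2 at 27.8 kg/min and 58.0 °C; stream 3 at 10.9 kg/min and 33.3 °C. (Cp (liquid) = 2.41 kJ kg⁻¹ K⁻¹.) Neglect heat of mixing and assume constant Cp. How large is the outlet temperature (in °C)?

T_out = 18.4 °C

Adiabatic, steady state ⇒ Σ ṁᵢCp,ᵢ(T_out − Tᵢ) = 0
Σ ṁᵢCp,ᵢTᵢ = 187×2.41×11.7 + 27.8×2.41×58.0 + 10.9×2.41×33.3 = 10033
Σ ṁᵢCp,ᵢ = 187×2.41 + 27.8×2.41 + 10.9×2.41 = 543.94
T_out = 10033 / 543.94 = 18.446 °C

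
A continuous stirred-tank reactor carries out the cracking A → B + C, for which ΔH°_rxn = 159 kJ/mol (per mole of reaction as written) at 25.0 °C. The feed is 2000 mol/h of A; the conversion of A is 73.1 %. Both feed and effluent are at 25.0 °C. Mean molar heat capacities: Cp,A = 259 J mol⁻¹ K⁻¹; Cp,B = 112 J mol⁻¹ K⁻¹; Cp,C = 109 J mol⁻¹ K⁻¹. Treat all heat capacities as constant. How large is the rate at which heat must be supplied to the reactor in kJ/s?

Extent of reaction ξ = 0.731 × 2000 = 1462 mol/h
Reaction term: ξ·ΔH°_rxn = 1462 × 159 = 232460 kJ/h
Q = ΔH = 232460 kJ/h = 64.572 kW
Heat supplied = 64.572 kJ/s

Q_in = 64.6 kJ/s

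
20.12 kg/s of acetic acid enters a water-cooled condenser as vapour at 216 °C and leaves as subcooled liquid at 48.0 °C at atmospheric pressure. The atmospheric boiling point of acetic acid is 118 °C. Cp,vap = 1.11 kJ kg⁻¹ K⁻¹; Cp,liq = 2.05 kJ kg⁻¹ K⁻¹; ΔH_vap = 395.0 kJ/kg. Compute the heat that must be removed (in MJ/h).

vapour 216→118 °C: -108.78 kJ/kg
condensation at 118 °C: -395 kJ/kg
liquid 118→48.0 °C: -143.5 kJ/kg
Δh = -108.78 + -395 + -143.5 = -647.28 kJ/kg
Q = ṁ·Δh = 20.12 kg/s × -647.28 kJ/kg = -13023 kJ/s
|Q| = 13023 kW = 46884 MJ/h

Q_c = 46900 MJ/h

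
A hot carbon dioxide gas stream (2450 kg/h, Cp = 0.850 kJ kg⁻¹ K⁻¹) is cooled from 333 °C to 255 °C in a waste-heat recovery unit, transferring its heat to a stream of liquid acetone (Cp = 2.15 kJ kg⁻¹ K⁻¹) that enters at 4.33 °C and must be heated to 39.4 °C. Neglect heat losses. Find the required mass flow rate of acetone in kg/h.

ṁ_c = 2150 kg/h

Heat released by hot stream: Q = 2450 × 0.850 × (333 − 255) = 162440 kJ/h
Energy balance on cold side (adiabatic exchanger): Q = ṁ_c·Cp_c·(T_c,out − T_c,in)
ṁ_c = 162440 / [2.15 × (39.4 − 4.33)] = 2154.3 kg/h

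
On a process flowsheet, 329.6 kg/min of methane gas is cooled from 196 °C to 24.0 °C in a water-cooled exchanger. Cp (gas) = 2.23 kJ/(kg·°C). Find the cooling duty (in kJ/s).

Q_c = 2110 kJ/s

Q = ṁ·Cp·ΔT = 329.6 × 2.23 × (24.0 − 196) = -126420 kJ/min
Converting: 126420 / 60 s = 2107 kW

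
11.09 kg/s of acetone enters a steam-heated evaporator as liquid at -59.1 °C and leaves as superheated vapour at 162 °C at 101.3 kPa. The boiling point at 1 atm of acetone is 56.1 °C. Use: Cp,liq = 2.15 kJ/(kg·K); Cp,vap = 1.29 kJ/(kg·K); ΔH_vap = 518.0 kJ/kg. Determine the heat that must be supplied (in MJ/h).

liquid -59.1→56.1 °C: 247.68 kJ/kg
vaporisation at 56.1 °C: 518 kJ/kg
vapour 56.1→162 °C: 136.61 kJ/kg
Δh = 247.68 + 518 + 136.61 = 902.29 kJ/kg
Q = ṁ·Δh = 11.09 kg/s × 902.29 kJ/kg = 10006 kJ/s
|Q| = 10006 kW = 36023 MJ/h

Q = 36000 MJ/h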